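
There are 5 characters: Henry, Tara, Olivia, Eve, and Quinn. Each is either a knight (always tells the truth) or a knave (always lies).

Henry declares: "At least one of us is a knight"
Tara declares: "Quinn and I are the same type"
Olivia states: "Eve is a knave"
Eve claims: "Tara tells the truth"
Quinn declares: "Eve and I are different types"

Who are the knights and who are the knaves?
Henry is a knight.
Tara is a knave.
Olivia is a knight.
Eve is a knave.
Quinn is a knight.

Verification:
- Henry (knight) says "At least one of us is a knight" - this is TRUE because Henry, Olivia, and Quinn are knights.
- Tara (knave) says "Quinn and I are the same type" - this is FALSE (a lie) because Tara is a knave and Quinn is a knight.
- Olivia (knight) says "Eve is a knave" - this is TRUE because Eve is a knave.
- Eve (knave) says "Tara tells the truth" - this is FALSE (a lie) because Tara is a knave.
- Quinn (knight) says "Eve and I are different types" - this is TRUE because Quinn is a knight and Eve is a knave.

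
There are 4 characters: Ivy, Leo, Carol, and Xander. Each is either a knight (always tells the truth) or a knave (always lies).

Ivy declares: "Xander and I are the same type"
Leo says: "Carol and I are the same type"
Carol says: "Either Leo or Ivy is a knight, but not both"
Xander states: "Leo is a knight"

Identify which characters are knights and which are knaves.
Ivy is a knave.
Leo is a knight.
Carol is a knight.
Xander is a knight.

Verification:
- Ivy (knave) says "Xander and I are the same type" - this is FALSE (a lie) because Ivy is a knave and Xander is a knight.
- Leo (knight) says "Carol and I are the same type" - this is TRUE because Leo is a knight and Carol is a knight.
- Carol (knight) says "Either Leo or Ivy is a knight, but not both" - this is TRUE because Leo is a knight and Ivy is a knave.
- Xander (knight) says "Leo is a knight" - this is TRUE because Leo is a knight.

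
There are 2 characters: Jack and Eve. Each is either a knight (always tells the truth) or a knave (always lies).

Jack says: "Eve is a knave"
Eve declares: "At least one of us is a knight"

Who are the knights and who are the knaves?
Jack is a knave.
Eve is a knight.

Verification:
- Jack (knave) says "Eve is a knave" - this is FALSE (a lie) because Eve is a knight.
- Eve (knight) says "At least one of us is a knight" - this is TRUE because Eve is a knight.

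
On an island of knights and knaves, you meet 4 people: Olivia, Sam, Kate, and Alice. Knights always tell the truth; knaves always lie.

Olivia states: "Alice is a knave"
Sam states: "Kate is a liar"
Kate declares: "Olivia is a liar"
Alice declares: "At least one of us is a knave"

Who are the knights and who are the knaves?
Olivia is a knave.
Sam is a knave.
Kate is a knight.
Alice is a knight.

Verification:
- Olivia (knave) says "Alice is a knave" - this is FALSE (a lie) because Alice is a knight.
- Sam (knave) says "Kate is a liar" - this is FALSE (a lie) because Kate is a knight.
- Kate (knight) says "Olivia is a liar" - this is TRUE because Olivia is a knave.
- Alice (knight) says "At least one of us is a knave" - this is TRUE because Olivia and Sam are knaves.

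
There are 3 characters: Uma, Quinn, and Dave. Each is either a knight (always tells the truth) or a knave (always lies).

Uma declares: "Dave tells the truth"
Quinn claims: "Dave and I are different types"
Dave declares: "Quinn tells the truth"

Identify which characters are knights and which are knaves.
Uma is a knave.
Quinn is a knave.
Dave is a knave.

Verification:
- Uma (knave) says "Dave tells the truth" - this is FALSE (a lie) because Dave is a knave.
- Quinn (knave) says "Dave and I are different types" - this is FALSE (a lie) because Quinn is a knave and Dave is a knave.
- Dave (knave) says "Quinn tells the truth" - this is FALSE (a lie) because Quinn is a knave.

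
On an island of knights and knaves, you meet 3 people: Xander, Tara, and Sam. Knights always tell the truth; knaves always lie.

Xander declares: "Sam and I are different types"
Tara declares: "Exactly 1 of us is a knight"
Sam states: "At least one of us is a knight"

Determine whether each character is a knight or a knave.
Xander is a knave.
Tara is a knave.
Sam is a knave.

Verification:
- Xander (knave) says "Sam and I are different types" - this is FALSE (a lie) because Xander is a knave and Sam is a knave.
- Tara (knave) says "Exactly 1 of us is a knight" - this is FALSE (a lie) because there are 0 knights.
- Sam (knave) says "At least one of us is a knight" - this is FALSE (a lie) because no one is a knight.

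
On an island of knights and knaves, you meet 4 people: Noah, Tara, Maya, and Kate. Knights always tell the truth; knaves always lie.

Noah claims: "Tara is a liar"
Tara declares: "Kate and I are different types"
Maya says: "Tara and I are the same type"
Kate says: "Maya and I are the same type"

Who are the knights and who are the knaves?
Noah is a knave.
Tara is a knight.
Maya is a knight.
Kate is a knave.

Verification:
- Noah (knave) says "Tara is a liar" - this is FALSE (a lie) because Tara is a knight.
- Tara (knight) says "Kate and I are different types" - this is TRUE because Tara is a knight and Kate is a knave.
- Maya (knight) says "Tara and I are the same type" - this is TRUE because Maya is a knight and Tara is a knight.
- Kate (knave) says "Maya and I are the same type" - this is FALSE (a lie) because Kate is a knave and Maya is a knight.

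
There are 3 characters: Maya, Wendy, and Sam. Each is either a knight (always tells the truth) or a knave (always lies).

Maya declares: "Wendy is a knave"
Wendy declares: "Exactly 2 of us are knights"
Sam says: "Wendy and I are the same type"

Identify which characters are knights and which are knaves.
Maya is a knave.
Wendy is a knight.
Sam is a knight.

Verification:
- Maya (knave) says "Wendy is a knave" - this is FALSE (a lie) because Wendy is a knight.
- Wendy (knight) says "Exactly 2 of us are knights" - this is TRUE because there are 2 knights.
- Sam (knight) says "Wendy and I are the same type" - this is TRUE because Sam is a knight and Wendy is a knight.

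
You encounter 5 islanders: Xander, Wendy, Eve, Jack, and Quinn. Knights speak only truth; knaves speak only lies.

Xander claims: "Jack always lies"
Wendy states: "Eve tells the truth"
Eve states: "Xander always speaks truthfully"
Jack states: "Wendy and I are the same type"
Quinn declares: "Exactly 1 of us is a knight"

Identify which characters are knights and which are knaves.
Xander is a knight.
Wendy is a knight.
Eve is a knight.
Jack is a knave.
Quinn is a knave.

Verification:
- Xander (knight) says "Jack always lies" - this is TRUE because Jack is a knave.
- Wendy (knight) says "Eve tells the truth" - this is TRUE because Eve is a knight.
- Eve (knight) says "Xander always speaks truthfully" - this is TRUE because Xander is a knight.
- Jack (knave) says "Wendy and I are the same type" - this is FALSE (a lie) because Jack is a knave and Wendy is a knight.
- Quinn (knave) says "Exactly 1 of us is a knight" - this is FALSE (a lie) because there are 3 knights.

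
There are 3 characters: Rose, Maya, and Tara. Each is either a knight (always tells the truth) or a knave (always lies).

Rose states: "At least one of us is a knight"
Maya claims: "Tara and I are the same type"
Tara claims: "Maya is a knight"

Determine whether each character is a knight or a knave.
Rose is a knight.
Maya is a knight.
Tara is a knight.

Verification:
- Rose (knight) says "At least one of us is a knight" - this is TRUE because Rose, Maya, and Tara are knights.
- Maya (knight) says "Tara and I are the same type" - this is TRUE because Maya is a knight and Tara is a knight.
- Tara (knight) says "Maya is a knight" - this is TRUE because Maya is a knight.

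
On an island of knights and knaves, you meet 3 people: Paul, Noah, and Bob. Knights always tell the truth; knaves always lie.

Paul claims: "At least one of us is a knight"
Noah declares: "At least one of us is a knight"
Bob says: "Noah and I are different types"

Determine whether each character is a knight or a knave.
Paul is a knave.
Noah is a knave.
Bob is a knave.

Verification:
- Paul (knave) says "At least one of us is a knight" - this is FALSE (a lie) because no one is a knight.
- Noah (knave) says "At least one of us is a knight" - this is FALSE (a lie) because no one is a knight.
- Bob (knave) says "Noah and I are different types" - this is FALSE (a lie) because Bob is a knave and Noah is a knave.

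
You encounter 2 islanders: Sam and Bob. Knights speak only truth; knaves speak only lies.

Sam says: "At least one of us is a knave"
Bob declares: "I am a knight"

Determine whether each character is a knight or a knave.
Sam is a knight.
Bob is a knave.

Verification:
- Sam (knight) says "At least one of us is a knave" - this is TRUE because Bob is a knave.
- Bob (knave) says "I am a knight" - this is FALSE (a lie) because Bob is a knave.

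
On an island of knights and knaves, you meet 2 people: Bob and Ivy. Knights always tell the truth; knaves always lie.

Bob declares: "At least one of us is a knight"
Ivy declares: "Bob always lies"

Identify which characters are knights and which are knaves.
Bob is a knight.
Ivy is a knave.

Verification:
- Bob (knight) says "At least one of us is a knight" - this is TRUE because Bob is a knight.
- Ivy (knave) says "Bob always lies" - this is FALSE (a lie) because Bob is a knight.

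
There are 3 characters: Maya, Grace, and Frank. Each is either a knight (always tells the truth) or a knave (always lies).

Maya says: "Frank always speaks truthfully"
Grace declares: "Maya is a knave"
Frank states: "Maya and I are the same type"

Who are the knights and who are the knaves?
Maya is a knight.
Grace is a knave.
Frank is a knight.

Verification:
- Maya (knight) says "Frank always speaks truthfully" - this is TRUE because Frank is a knight.
- Grace (knave) says "Maya is a knave" - this is FALSE (a lie) because Maya is a knight.
- Frank (knight) says "Maya and I are the same type" - this is TRUE because Frank is a knight and Maya is a knight.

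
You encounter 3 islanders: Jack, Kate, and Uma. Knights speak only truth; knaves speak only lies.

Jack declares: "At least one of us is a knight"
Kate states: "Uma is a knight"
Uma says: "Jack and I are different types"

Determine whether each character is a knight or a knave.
Jack is a knave.
Kate is a knave.
Uma is a knave.

Verification:
- Jack (knave) says "At least one of us is a knight" - this is FALSE (a lie) because no one is a knight.
- Kate (knave) says "Uma is a knight" - this is FALSE (a lie) because Uma is a knave.
- Uma (knave) says "Jack and I are different types" - this is FALSE (a lie) because Uma is a knave and Jack is a knave.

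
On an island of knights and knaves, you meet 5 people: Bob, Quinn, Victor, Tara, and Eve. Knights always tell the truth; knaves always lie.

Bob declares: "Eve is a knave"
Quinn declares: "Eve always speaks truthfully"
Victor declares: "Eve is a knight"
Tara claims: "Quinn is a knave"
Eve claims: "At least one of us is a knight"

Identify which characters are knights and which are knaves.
Bob is a knave.
Quinn is a knight.
Victor is a knight.
Tara is a knave.
Eve is a knight.

Verification:
- Bob (knave) says "Eve is a knave" - this is FALSE (a lie) because Eve is a knight.
- Quinn (knight) says "Eve always speaks truthfully" - this is TRUE because Eve is a knight.
- Victor (knight) says "Eve is a knight" - this is TRUE because Eve is a knight.
- Tara (knave) says "Quinn is a knave" - this is FALSE (a lie) because Quinn is a knight.
- Eve (knight) says "At least one of us is a knight" - this is TRUE because Quinn, Victor, and Eve are knights.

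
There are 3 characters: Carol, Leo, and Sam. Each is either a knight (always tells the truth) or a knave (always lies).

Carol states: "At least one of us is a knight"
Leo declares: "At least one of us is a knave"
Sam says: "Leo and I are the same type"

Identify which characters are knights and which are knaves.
Carol is a knight.
Leo is a knight.
Sam is a knave.

Verification:
- Carol (knight) says "At least one of us is a knight" - this is TRUE because Carol and Leo are knights.
- Leo (knight) says "At least one of us is a knave" - this is TRUE because Sam is a knave.
- Sam (knave) says "Leo and I are the same type" - this is FALSE (a lie) because Sam is a knave and Leo is a knight.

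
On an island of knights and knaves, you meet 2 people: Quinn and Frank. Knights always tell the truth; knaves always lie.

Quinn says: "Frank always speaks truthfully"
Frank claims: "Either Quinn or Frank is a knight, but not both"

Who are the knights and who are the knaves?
Quinn is a knave.
Frank is a knave.

Verification:
- Quinn (knave) says "Frank always speaks truthfully" - this is FALSE (a lie) because Frank is a knave.
- Frank (knave) says "Either Quinn or Frank is a knight, but not both" - this is FALSE (a lie) because Quinn is a knave and Frank is a knave.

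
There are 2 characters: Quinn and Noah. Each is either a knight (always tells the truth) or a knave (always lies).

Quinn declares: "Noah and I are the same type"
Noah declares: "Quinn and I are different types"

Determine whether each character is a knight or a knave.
Quinn is a knave.
Noah is a knight.

Verification:
- Quinn (knave) says "Noah and I are the same type" - this is FALSE (a lie) because Quinn is a knave and Noah is a knight.
- Noah (knight) says "Quinn and I are different types" - this is TRUE because Noah is a knight and Quinn is a knave.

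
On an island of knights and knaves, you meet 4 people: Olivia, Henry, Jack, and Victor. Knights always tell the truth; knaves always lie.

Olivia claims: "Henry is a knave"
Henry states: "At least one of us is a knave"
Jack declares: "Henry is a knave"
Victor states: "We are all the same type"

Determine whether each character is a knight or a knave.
Olivia is a knave.
Henry is a knight.
Jack is a knave.
Victor is a knave.

Verification:
- Olivia (knave) says "Henry is a knave" - this is FALSE (a lie) because Henry is a knight.
- Henry (knight) says "At least one of us is a knave" - this is TRUE because Olivia, Jack, and Victor are knaves.
- Jack (knave) says "Henry is a knave" - this is FALSE (a lie) because Henry is a knight.
- Victor (knave) says "We are all the same type" - this is FALSE (a lie) because Henry is a knight and Olivia, Jack, and Victor are knaves.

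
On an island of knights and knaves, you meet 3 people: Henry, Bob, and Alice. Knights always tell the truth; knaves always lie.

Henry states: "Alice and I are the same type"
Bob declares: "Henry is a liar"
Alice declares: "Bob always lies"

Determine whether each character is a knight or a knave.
Henry is a knight.
Bob is a knave.
Alice is a knight.

Verification:
- Henry (knight) says "Alice and I are the same type" - this is TRUE because Henry is a knight and Alice is a knight.
- Bob (knave) says "Henry is a liar" - this is FALSE (a lie) because Henry is a knight.
- Alice (knight) says "Bob always lies" - this is TRUE because Bob is a knave.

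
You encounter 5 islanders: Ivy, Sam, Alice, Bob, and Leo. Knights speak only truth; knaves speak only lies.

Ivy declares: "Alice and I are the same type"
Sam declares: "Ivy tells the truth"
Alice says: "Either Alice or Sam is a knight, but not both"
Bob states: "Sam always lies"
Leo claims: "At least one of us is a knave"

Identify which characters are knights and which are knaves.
Ivy is a knave.
Sam is a knave.
Alice is a knight.
Bob is a knight.
Leo is a knight.

Verification:
- Ivy (knave) says "Alice and I are the same type" - this is FALSE (a lie) because Ivy is a knave and Alice is a knight.
- Sam (knave) says "Ivy tells the truth" - this is FALSE (a lie) because Ivy is a knave.
- Alice (knight) says "Either Alice or Sam is a knight, but not both" - this is TRUE because Alice is a knight and Sam is a knave.
- Bob (knight) says "Sam always lies" - this is TRUE because Sam is a knave.
- Leo (knight) says "At least one of us is a knave" - this is TRUE because Ivy and Sam are knaves.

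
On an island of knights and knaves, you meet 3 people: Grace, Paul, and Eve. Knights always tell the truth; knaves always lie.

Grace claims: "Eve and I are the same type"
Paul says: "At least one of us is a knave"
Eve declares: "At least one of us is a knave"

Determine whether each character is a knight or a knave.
Grace is a knave.
Paul is a knight.
Eve is a knight.

Verification:
- Grace (knave) says "Eve and I are the same type" - this is FALSE (a lie) because Grace is a knave and Eve is a knight.
- Paul (knight) says "At least one of us is a knave" - this is TRUE because Grace is a knave.
- Eve (knight) says "At least one of us is a knave" - this is TRUE because Grace is a knave.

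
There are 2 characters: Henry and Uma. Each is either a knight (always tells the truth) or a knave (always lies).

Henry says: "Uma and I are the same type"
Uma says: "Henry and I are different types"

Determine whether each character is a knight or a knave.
Henry is a knave.
Uma is a knight.

Verification:
- Henry (knave) says "Uma and I are the same type" - this is FALSE (a lie) because Henry is a knave and Uma is a knight.
- Uma (knight) says "Henry and I are different types" - this is TRUE because Uma is a knight and Henry is a knave.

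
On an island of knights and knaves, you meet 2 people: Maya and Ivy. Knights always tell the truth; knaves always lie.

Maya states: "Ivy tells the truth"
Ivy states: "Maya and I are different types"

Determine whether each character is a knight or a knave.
Maya is a knave.
Ivy is a knave.

Verification:
- Maya (knave) says "Ivy tells the truth" - this is FALSE (a lie) because Ivy is a knave.
- Ivy (knave) says "Maya and I are different types" - this is FALSE (a lie) because Ivy is a knave and Maya is a knave.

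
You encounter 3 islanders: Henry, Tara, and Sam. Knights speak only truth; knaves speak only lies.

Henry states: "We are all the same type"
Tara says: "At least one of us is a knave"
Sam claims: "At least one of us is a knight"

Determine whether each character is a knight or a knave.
Henry is a knave.
Tara is a knight.
Sam is a knight.

Verification:
- Henry (knave) says "We are all the same type" - this is FALSE (a lie) because Tara and Sam are knights and Henry is a knave.
- Tara (knight) says "At least one of us is a knave" - this is TRUE because Henry is a knave.
- Sam (knight) says "At least one of us is a knight" - this is TRUE because Tara and Sam are knights.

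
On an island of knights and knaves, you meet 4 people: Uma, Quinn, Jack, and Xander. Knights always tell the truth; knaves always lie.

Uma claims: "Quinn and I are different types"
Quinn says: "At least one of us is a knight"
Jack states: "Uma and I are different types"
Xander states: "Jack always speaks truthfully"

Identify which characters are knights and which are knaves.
Uma is a knave.
Quinn is a knave.
Jack is a knave.
Xander is a knave.

Verification:
- Uma (knave) says "Quinn and I are different types" - this is FALSE (a lie) because Uma is a knave and Quinn is a knave.
- Quinn (knave) says "At least one of us is a knight" - this is FALSE (a lie) because no one is a knight.
- Jack (knave) says "Uma and I are different types" - this is FALSE (a lie) because Jack is a knave and Uma is a knave.
- Xander (knave) says "Jack always speaks truthfully" - this is FALSE (a lie) because Jack is a knave.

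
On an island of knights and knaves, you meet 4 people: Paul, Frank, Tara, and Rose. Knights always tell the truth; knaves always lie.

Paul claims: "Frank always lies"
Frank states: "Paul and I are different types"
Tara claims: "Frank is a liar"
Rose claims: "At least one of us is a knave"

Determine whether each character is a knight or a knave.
Paul is a knave.
Frank is a knight.
Tara is a knave.
Rose is a knight.

Verification:
- Paul (knave) says "Frank always lies" - this is FALSE (a lie) because Frank is a knight.
- Frank (knight) says "Paul and I are different types" - this is TRUE because Frank is a knight and Paul is a knave.
- Tara (knave) says "Frank is a liar" - this is FALSE (a lie) because Frank is a knight.
- Rose (knight) says "At least one of us is a knave" - this is TRUE because Paul and Tara are knaves.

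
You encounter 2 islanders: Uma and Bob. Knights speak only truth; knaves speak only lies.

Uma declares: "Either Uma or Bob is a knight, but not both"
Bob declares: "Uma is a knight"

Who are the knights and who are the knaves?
Uma is a knave.
Bob is a knave.

Verification:
- Uma (knave) says "Either Uma or Bob is a knight, but not both" - this is FALSE (a lie) because Uma is a knave and Bob is a knave.
- Bob (knave) says "Uma is a knight" - this is FALSE (a lie) because Uma is a knave.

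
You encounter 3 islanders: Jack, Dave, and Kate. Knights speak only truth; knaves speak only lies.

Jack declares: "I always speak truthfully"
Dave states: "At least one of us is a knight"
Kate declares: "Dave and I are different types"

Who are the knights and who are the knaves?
Jack is a knave.
Dave is a knave.
Kate is a knave.

Verification:
- Jack (knave) says "I always speak truthfully" - this is FALSE (a lie) because Jack is a knave.
- Dave (knave) says "At least one of us is a knight" - this is FALSE (a lie) because no one is a knight.
- Kate (knave) says "Dave and I are different types" - this is FALSE (a lie) because Kate is a knave and Dave is a knave.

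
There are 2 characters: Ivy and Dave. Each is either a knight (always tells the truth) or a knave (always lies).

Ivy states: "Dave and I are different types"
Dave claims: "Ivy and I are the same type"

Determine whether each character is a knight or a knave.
Ivy is a knight.
Dave is a knave.

Verification:
- Ivy (knight) says "Dave and I are different types" - this is TRUE because Ivy is a knight and Dave is a knave.
- Dave (knave) says "Ivy and I are the same type" - this is FALSE (a lie) because Dave is a knave and Ivy is a knight.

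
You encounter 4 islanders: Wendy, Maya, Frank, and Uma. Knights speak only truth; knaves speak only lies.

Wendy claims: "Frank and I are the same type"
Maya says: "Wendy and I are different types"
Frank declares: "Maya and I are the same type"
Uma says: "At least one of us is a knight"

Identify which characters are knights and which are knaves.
Wendy is a knave.
Maya is a knight.
Frank is a knight.
Uma is a knight.

Verification:
- Wendy (knave) says "Frank and I are the same type" - this is FALSE (a lie) because Wendy is a knave and Frank is a knight.
- Maya (knight) says "Wendy and I are different types" - this is TRUE because Maya is a knight and Wendy is a knave.
- Frank (knight) says "Maya and I are the same type" - this is TRUE because Frank is a knight and Maya is a knight.
- Uma (knight) says "At least one of us is a knight" - this is TRUE because Maya, Frank, and Uma are knights.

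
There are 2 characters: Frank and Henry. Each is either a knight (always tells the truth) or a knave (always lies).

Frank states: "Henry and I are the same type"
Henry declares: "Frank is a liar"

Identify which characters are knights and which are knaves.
Frank is a knave.
Henry is a knight.

Verification:
- Frank (knave) says "Henry and I are the same type" - this is FALSE (a lie) because Frank is a knave and Henry is a knight.
- Henry (knight) says "Frank is a liar" - this is TRUE because Frank is a knave.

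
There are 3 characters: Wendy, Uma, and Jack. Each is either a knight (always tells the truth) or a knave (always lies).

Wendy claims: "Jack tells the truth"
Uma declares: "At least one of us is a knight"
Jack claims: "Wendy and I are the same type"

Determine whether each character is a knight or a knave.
Wendy is a knight.
Uma is a knight.
Jack is a knight.

Verification:
- Wendy (knight) says "Jack tells the truth" - this is TRUE because Jack is a knight.
- Uma (knight) says "At least one of us is a knight" - this is TRUE because Wendy, Uma, and Jack are knights.
- Jack (knight) says "Wendy and I are the same type" - this is TRUE because Jack is a knight and Wendy is a knight.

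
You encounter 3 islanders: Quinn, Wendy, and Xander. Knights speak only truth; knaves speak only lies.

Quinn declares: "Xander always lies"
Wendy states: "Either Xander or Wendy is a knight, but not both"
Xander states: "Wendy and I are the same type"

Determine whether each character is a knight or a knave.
Quinn is a knight.
Wendy is a knight.
Xander is a knave.

Verification:
- Quinn (knight) says "Xander always lies" - this is TRUE because Xander is a knave.
- Wendy (knight) says "Either Xander or Wendy is a knight, but not both" - this is TRUE because Xander is a knave and Wendy is a knight.
- Xander (knave) says "Wendy and I are the same type" - this is FALSE (a lie) because Xander is a knave and Wendy is a knight.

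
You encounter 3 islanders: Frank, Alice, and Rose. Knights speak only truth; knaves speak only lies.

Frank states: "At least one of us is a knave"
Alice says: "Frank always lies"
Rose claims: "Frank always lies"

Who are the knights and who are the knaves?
Frank is a knight.
Alice is a knave.
Rose is a knave.

Verification:
- Frank (knight) says "At least one of us is a knave" - this is TRUE because Alice and Rose are knaves.
- Alice (knave) says "Frank always lies" - this is FALSE (a lie) because Frank is a knight.
- Rose (knave) says "Frank always lies" - this is FALSE (a lie) because Frank is a knight.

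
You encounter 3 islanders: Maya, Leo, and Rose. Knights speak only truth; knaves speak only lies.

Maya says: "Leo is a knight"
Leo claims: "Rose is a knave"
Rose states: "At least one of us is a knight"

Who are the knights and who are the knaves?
Maya is a knave.
Leo is a knave.
Rose is a knight.

Verification:
- Maya (knave) says "Leo is a knight" - this is FALSE (a lie) because Leo is a knave.
- Leo (knave) says "Rose is a knave" - this is FALSE (a lie) because Rose is a knight.
- Rose (knight) says "At least one of us is a knight" - this is TRUE because Rose is a knight.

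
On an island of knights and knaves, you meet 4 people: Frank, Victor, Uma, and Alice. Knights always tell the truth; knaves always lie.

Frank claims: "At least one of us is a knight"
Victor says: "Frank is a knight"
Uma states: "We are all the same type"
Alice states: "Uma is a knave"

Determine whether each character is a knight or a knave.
Frank is a knight.
Victor is a knight.
Uma is a knave.
Alice is a knight.

Verification:
- Frank (knight) says "At least one of us is a knight" - this is TRUE because Frank, Victor, and Alice are knights.
- Victor (knight) says "Frank is a knight" - this is TRUE because Frank is a knight.
- Uma (knave) says "We are all the same type" - this is FALSE (a lie) because Frank, Victor, and Alice are knights and Uma is a knave.
- Alice (knight) says "Uma is a knave" - this is TRUE because Uma is a knave.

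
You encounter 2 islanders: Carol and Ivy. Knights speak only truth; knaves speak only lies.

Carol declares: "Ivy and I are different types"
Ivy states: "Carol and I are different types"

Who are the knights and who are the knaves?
Carol is a knave.
Ivy is a knave.

Verification:
- Carol (knave) says "Ivy and I are different types" - this is FALSE (a lie) because Carol is a knave and Ivy is a knave.
- Ivy (knave) says "Carol and I are different types" - this is FALSE (a lie) because Ivy is a knave and Carol is a knave.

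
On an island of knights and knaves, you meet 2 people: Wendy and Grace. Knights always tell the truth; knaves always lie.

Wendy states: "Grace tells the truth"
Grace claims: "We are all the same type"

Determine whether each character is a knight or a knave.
Wendy is a knight.
Grace is a knight.

Verification:
- Wendy (knight) says "Grace tells the truth" - this is TRUE because Grace is a knight.
- Grace (knight) says "We are all the same type" - this is TRUE because Wendy and Grace are knights.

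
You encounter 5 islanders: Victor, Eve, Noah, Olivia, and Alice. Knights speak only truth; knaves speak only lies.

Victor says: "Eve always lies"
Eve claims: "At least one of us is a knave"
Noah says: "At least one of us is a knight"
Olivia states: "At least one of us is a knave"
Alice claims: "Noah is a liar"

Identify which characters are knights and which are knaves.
Victor is a knave.
Eve is a knight.
Noah is a knight.
Olivia is a knight.
Alice is a knave.

Verification:
- Victor (knave) says "Eve always lies" - this is FALSE (a lie) because Eve is a knight.
- Eve (knight) says "At least one of us is a knave" - this is TRUE because Victor and Alice are knaves.
- Noah (knight) says "At least one of us is a knight" - this is TRUE because Eve, Noah, and Olivia are knights.
- Olivia (knight) says "At least one of us is a knave" - this is TRUE because Victor and Alice are knaves.
- Alice (knave) says "Noah is a liar" - this is FALSE (a lie) because Noah is a knight.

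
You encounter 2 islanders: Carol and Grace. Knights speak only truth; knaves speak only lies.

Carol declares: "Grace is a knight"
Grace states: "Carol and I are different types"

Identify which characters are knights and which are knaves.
Carol is a knave.
Grace is a knave.

Verification:
- Carol (knave) says "Grace is a knight" - this is FALSE (a lie) because Grace is a knave.
- Grace (knave) says "Carol and I are different types" - this is FALSE (a lie) because Grace is a knave and Carol is a knave.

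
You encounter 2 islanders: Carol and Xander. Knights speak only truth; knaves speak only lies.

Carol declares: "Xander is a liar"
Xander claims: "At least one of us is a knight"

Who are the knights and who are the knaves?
Carol is a knave.
Xander is a knight.

Verification:
- Carol (knave) says "Xander is a liar" - this is FALSE (a lie) because Xander is a knight.
- Xander (knight) says "At least one of us is a knight" - this is TRUE because Xander is a knight.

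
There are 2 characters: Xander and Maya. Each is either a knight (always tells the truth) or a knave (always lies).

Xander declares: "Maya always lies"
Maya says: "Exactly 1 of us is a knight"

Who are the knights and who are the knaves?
Xander is a knave.
Maya is a knight.

Verification:
- Xander (knave) says "Maya always lies" - this is FALSE (a lie) because Maya is a knight.
- Maya (knight) says "Exactly 1 of us is a knight" - this is TRUE because there are 1 knights.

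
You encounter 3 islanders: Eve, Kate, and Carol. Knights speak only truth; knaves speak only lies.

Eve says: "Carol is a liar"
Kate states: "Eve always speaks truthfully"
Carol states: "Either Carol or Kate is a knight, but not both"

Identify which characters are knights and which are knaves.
Eve is a knave.
Kate is a knave.
Carol is a knight.

Verification:
- Eve (knave) says "Carol is a liar" - this is FALSE (a lie) because Carol is a knight.
- Kate (knave) says "Eve always speaks truthfully" - this is FALSE (a lie) because Eve is a knave.
- Carol (knight) says "Either Carol or Kate is a knight, but not both" - this is TRUE because Carol is a knight and Kate is a knave.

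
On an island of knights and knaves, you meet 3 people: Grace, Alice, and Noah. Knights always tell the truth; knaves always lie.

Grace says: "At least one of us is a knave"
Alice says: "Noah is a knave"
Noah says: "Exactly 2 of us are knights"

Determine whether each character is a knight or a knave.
Grace is a knight.
Alice is a knave.
Noah is a knight.

Verification:
- Grace (knight) says "At least one of us is a knave" - this is TRUE because Alice is a knave.
- Alice (knave) says "Noah is a knave" - this is FALSE (a lie) because Noah is a knight.
- Noah (knight) says "Exactly 2 of us are knights" - this is TRUE because there are 2 knights.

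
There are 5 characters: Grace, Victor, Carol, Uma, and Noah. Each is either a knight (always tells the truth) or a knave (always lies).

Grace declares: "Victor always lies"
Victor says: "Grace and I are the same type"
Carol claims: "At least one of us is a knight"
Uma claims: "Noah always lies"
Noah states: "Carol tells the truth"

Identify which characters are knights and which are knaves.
Grace is a knight.
Victor is a knave.
Carol is a knight.
Uma is a knave.
Noah is a knight.

Verification:
- Grace (knight) says "Victor always lies" - this is TRUE because Victor is a knave.
- Victor (knave) says "Grace and I are the same type" - this is FALSE (a lie) because Victor is a knave and Grace is a knight.
- Carol (knight) says "At least one of us is a knight" - this is TRUE because Grace, Carol, and Noah are knights.
- Uma (knave) says "Noah always lies" - this is FALSE (a lie) because Noah is a knight.
- Noah (knight) says "Carol tells the truth" - this is TRUE because Carol is a knight.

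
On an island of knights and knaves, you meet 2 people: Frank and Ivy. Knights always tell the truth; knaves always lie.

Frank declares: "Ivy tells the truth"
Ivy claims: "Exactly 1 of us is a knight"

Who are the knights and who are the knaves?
Frank is a knave.
Ivy is a knave.

Verification:
- Frank (knave) says "Ivy tells the truth" - this is FALSE (a lie) because Ivy is a knave.
- Ivy (knave) says "Exactly 1 of us is a knight" - this is FALSE (a lie) because there are 0 knights.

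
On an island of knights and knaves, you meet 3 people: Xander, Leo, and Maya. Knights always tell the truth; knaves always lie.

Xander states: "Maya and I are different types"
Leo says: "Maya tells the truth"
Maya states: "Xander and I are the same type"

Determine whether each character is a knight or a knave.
Xander is a knight.
Leo is a knave.
Maya is a knave.

Verification:
- Xander (knight) says "Maya and I are different types" - this is TRUE because Xander is a knight and Maya is a knave.
- Leo (knave) says "Maya tells the truth" - this is FALSE (a lie) because Maya is a knave.
- Maya (knave) says "Xander and I are the same type" - this is FALSE (a lie) because Maya is a knave and Xander is a knight.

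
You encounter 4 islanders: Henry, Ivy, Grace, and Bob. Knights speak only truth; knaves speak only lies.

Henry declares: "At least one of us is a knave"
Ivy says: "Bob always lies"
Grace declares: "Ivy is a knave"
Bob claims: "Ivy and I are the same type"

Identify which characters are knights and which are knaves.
Henry is a knight.
Ivy is a knight.
Grace is a knave.
Bob is a knave.

Verification:
- Henry (knight) says "At least one of us is a knave" - this is TRUE because Grace and Bob are knaves.
- Ivy (knight) says "Bob always lies" - this is TRUE because Bob is a knave.
- Grace (knave) says "Ivy is a knave" - this is FALSE (a lie) because Ivy is a knight.
- Bob (knave) says "Ivy and I are the same type" - this is FALSE (a lie) because Bob is a knave and Ivy is a knight.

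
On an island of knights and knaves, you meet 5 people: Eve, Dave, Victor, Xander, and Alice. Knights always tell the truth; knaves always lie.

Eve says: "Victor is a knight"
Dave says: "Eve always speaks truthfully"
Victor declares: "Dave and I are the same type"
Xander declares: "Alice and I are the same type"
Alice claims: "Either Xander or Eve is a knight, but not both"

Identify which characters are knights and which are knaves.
Eve is a knight.
Dave is a knight.
Victor is a knight.
Xander is a knave.
Alice is a knight.

Verification:
- Eve (knight) says "Victor is a knight" - this is TRUE because Victor is a knight.
- Dave (knight) says "Eve always speaks truthfully" - this is TRUE because Eve is a knight.
- Victor (knight) says "Dave and I are the same type" - this is TRUE because Victor is a knight and Dave is a knight.
- Xander (knave) says "Alice and I are the same type" - this is FALSE (a lie) because Xander is a knave and Alice is a knight.
- Alice (knight) says "Either Xander or Eve is a knight, but not both" - this is TRUE because Xander is a knave and Eve is a knight.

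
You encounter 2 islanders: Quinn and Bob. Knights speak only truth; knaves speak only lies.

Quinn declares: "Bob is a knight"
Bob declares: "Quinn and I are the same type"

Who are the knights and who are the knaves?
Quinn is a knight.
Bob is a knight.

Verification:
- Quinn (knight) says "Bob is a knight" - this is TRUE because Bob is a knight.
- Bob (knight) says "Quinn and I are the same type" - this is TRUE because Bob is a knight and Quinn is a knight.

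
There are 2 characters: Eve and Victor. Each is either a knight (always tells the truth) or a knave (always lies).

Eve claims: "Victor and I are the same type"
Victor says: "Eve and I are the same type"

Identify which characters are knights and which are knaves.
Eve is a knight.
Victor is a knight.

Verification:
- Eve (knight) says "Victor and I are the same type" - this is TRUE because Eve is a knight and Victor is a knight.
- Victor (knight) says "Eve and I are the same type" - this is TRUE because Victor is a knight and Eve is a knight.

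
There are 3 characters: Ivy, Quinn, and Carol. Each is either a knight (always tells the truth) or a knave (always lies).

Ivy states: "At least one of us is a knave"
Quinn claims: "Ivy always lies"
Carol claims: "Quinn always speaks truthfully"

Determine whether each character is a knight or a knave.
Ivy is a knight.
Quinn is a knave.
Carol is a knave.

Verification:
- Ivy (knight) says "At least one of us is a knave" - this is TRUE because Quinn and Carol are knaves.
- Quinn (knave) says "Ivy always lies" - this is FALSE (a lie) because Ivy is a knight.
- Carol (knave) says "Quinn always speaks truthfully" - this is FALSE (a lie) because Quinn is a knave.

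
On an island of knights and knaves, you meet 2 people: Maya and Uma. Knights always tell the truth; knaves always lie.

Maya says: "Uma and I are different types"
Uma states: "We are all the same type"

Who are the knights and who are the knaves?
Maya is a knight.
Uma is a knave.

Verification:
- Maya (knight) says "Uma and I are different types" - this is TRUE because Maya is a knight and Uma is a knave.
- Uma (knave) says "We are all the same type" - this is FALSE (a lie) because Maya is a knight and Uma is a knave.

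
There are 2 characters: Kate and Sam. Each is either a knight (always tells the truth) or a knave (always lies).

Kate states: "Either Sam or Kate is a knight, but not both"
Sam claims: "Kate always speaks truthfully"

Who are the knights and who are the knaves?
Kate is a knave.
Sam is a knave.

Verification:
- Kate (knave) says "Either Sam or Kate is a knight, but not both" - this is FALSE (a lie) because Sam is a knave and Kate is a knave.
- Sam (knave) says "Kate always speaks truthfully" - this is FALSE (a lie) because Kate is a knave.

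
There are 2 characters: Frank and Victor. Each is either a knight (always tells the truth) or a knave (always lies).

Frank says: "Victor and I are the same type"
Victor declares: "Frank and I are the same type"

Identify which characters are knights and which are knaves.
Frank is a knight.
Victor is a knight.

Verification:
- Frank (knight) says "Victor and I are the same type" - this is TRUE because Frank is a knight and Victor is a knight.
- Victor (knight) says "Frank and I are the same type" - this is TRUE because Victor is a knight and Frank is a knight.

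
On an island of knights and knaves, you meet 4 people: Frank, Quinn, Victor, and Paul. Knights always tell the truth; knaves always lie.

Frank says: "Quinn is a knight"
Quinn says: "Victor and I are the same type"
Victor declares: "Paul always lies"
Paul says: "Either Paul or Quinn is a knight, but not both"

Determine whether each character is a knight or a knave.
Frank is a knave.
Quinn is a knave.
Victor is a knight.
Paul is a knave.

Verification:
- Frank (knave) says "Quinn is a knight" - this is FALSE (a lie) because Quinn is a knave.
- Quinn (knave) says "Victor and I are the same type" - this is FALSE (a lie) because Quinn is a knave and Victor is a knight.
- Victor (knight) says "Paul always lies" - this is TRUE because Paul is a knave.
- Paul (knave) says "Either Paul or Quinn is a knight, but not both" - this is FALSE (a lie) because Paul is a knave and Quinn is a knave.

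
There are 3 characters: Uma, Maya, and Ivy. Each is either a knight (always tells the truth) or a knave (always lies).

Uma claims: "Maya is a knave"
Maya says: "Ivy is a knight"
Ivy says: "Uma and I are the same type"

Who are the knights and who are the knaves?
Uma is a knight.
Maya is a knave.
Ivy is a knave.

Verification:
- Uma (knight) says "Maya is a knave" - this is TRUE because Maya is a knave.
- Maya (knave) says "Ivy is a knight" - this is FALSE (a lie) because Ivy is a knave.
- Ivy (knave) says "Uma and I are the same type" - this is FALSE (a lie) because Ivy is a knave and Uma is a knight.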